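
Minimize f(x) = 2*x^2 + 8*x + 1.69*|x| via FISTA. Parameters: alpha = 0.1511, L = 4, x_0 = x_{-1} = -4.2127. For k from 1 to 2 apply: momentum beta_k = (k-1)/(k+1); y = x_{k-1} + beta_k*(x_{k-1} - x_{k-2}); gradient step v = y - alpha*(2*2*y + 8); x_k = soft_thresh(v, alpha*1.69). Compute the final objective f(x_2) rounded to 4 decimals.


FISTA on f(x) = 2*x^2 + 8*x + 1.69*|x|
L = 4, alpha = 0.1511
Iteration 1: beta = 0.0, y = -4.2127 + 0.0*(-4.2127 + 4.2127) = -4.2127
  grad(y) = -8.8508, v = y - alpha*grad = -2.8753
  prox(v) = soft_thresh(-2.8753, 0.2554) = -2.62
Iteration 2: beta = 0.3333, y = -2.62 + 0.3333*(-2.62 + 4.2127) = -2.0891
  grad(y) = -0.3563, v = y - alpha*grad = -2.0352
  prox(v) = soft_thresh(-2.0352, 0.2554) = -1.7799
f(x_2) = 2*(-1.7799)^2 + 8*(-1.7799) + 1.69*|-1.7799| = -4.8951


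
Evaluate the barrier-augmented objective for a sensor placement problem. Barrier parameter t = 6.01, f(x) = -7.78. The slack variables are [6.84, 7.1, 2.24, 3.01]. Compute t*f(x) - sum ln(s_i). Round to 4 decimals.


Step 1: Compute log-barrier.
ln values: [1.9228, 1.9601, 0.8065, 1.1019]
phi = -(1.9228 + 1.9601 + 0.8065 + 1.1019) = -5.7913
Step 2: Compute augmented objective.
t*f(x) = 6.01*-7.78 = -46.7578
Total = -46.7578 - 5.7913 = -52.5491


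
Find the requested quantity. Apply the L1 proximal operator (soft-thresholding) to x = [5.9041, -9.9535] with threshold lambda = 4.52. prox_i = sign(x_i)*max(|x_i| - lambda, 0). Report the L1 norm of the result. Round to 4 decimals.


Soft-thresholding with lambda = 4.52:
prox(5.9041) = sign(5.9041)*max(|5.9041| - 4.52, 0) = 1.3841
prox(-9.9535) = sign(-9.9535)*max(|-9.9535| - 4.52, 0) = -5.4335
prox(x) = [1.3841, -5.4335]
||prox(x)||_1 = 1.3841 + 5.4335 = 6.8176


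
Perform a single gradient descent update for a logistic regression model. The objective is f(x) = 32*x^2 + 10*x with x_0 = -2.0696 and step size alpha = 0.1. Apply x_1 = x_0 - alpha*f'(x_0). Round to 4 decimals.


We compute the gradient at x_0 and apply the update.
f'(x) = 64*x + 10
f'(-2.0696) = 64*-2.0696 + 10 = -122.4544
x_1 = -2.0696 - 0.1*-122.4544 = 10.1758


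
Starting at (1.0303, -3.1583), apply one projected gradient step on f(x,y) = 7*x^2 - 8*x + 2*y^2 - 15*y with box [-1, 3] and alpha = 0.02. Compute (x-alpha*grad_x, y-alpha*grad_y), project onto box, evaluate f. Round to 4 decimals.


Step 1: Compute gradient at (1.0303, -3.1583).
grad_x = 2*7*1.0303 - 8 = 6.4242
grad_y = 2*2*-3.1583 - 15 = -27.6332
Step 2: Gradient step.
x_raw = 1.0303 - 0.02*6.4242 = 0.9018
y_raw = -3.1583 - 0.02*-27.6332 = -2.6056
Step 3: Project onto [-1, 3].
x_proj = clip(0.9018) = 0.9018
y_proj = clip(-2.6056) = -1.0
Step 4: Evaluate f.
f(0.9018, -1.0) = 15.4784


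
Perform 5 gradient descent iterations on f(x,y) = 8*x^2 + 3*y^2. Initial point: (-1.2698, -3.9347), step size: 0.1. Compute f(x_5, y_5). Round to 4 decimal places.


Gradient descent on f(x,y) = 8*x^2 + 3*y^2.
Starting point: (-1.2698, -3.9347), alpha = 0.1
Step 1: grad_x = 2*8*-1.2698 = -20.3168, grad_y = 2*3*-3.9347 = -23.6082
  x_1 = -1.2698 - 0.1*-20.3168 = 0.7619
  y_1 = -3.9347 - 0.1*-23.6082 = -1.5739
Step 2: grad_x = 2*8*0.7619 = 12.1901, grad_y = 2*3*-1.5739 = -9.4433
  x_2 = 0.7619 - 0.1*12.1901 = -0.4571
  y_2 = -1.5739 - 0.1*-9.4433 = -0.6296
Step 3: grad_x = 2*8*-0.4571 = -7.314, grad_y = 2*3*-0.6296 = -3.7773
  x_3 = -0.4571 - 0.1*-7.314 = 0.2743
  y_3 = -0.6296 - 0.1*-3.7773 = -0.2518
Step 4: grad_x = 2*8*0.2743 = 4.3884, grad_y = 2*3*-0.2518 = -1.5109
  x_4 = 0.2743 - 0.1*4.3884 = -0.1646
  y_4 = -0.2518 - 0.1*-1.5109 = -0.1007
Step 5: grad_x = 2*8*-0.1646 = -2.6331, grad_y = 2*3*-0.1007 = -0.6044
  x_5 = -0.1646 - 0.1*-2.6331 = 0.0987
  y_5 = -0.1007 - 0.1*-0.6044 = -0.0403
f(0.0987, -0.0403) = 8*0.0987^2 + 3*(-0.0403)^2 = 0.0829


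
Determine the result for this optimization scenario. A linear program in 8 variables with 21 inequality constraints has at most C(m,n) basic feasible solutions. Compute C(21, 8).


Each vertex corresponds to some choice of n active constraints out of m, so the number of vertices is at most C(m, n) = m! / (n!(m-n)!).
m = 21, n = 8
Numerator: 21 * 20 * 19 * 18 * 17 * 16 * 15 * 14
Denominator: 8! = 40320
C(21, 8) = 203490


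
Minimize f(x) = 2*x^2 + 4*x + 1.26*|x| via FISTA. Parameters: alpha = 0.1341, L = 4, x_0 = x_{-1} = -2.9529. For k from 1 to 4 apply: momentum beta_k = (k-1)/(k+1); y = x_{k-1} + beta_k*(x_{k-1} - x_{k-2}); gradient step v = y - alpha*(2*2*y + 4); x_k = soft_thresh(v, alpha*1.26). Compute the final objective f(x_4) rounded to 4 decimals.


FISTA on f(x) = 2*x^2 + 4*x + 1.26*|x|
L = 4, alpha = 0.1341
Iteration 1: beta = 0.0, y = -2.9529 + 0.0*(-2.9529 + 2.9529) = -2.9529
  grad(y) = -7.8116, v = y - alpha*grad = -1.9054
  prox(v) = soft_thresh(-1.9054, 0.169) = -1.7364
Iteration 2: beta = 0.3333, y = -1.7364 + 0.3333*(-1.7364 + 2.9529) = -1.3309
  grad(y) = -1.3236, v = y - alpha*grad = -1.1534
  prox(v) = soft_thresh(-1.1534, 0.169) = -0.9844
Iteration 3: beta = 0.5, y = -0.9844 + 0.5*(-0.9844 + 1.7364) = -0.6085
  grad(y) = 1.5662, v = y - alpha*grad = -0.8185
  prox(v) = soft_thresh(-0.8185, 0.169) = -0.6495
Iteration 4: beta = 0.6, y = -0.6495 + 0.6*(-0.6495 + 0.9844) = -0.4486
  grad(y) = 2.2058, v = y - alpha*grad = -0.7444
  prox(v) = soft_thresh(-0.7444, 0.169) = -0.5754
f(x_4) = 2*(-0.5754)^2 + 4*(-0.5754) + 1.26*|-0.5754| = -0.9144


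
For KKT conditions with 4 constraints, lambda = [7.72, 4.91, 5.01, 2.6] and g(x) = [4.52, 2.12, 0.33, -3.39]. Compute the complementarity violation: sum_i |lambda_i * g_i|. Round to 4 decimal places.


KKT complementary slackness check:
lambda_1 * g_1 = 7.72 * 4.52 = 34.8944
lambda_2 * g_2 = 4.91 * 2.12 = 10.4092
lambda_3 * g_3 = 5.01 * 0.33 = 1.6533
lambda_4 * g_4 = 2.6 * -3.39 = -8.814
Total violation = 34.8944 + 10.4092 + 1.6533 + 8.814 = 55.7709


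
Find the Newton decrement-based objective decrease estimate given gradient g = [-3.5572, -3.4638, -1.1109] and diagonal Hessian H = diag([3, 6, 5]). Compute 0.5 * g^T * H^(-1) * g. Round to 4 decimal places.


Step 1: H is diagonal, so H^(-1) * g = [-1.1857, -0.5773, -0.2222].
Step 2: g^T H^(-1) g = sum_i g_i^2 / H_ii
  = (-3.5572)^2/3 + (-3.4638)^2/6 + (-1.1109)^2/5
  = 4.2179 + 1.9997 + 0.2468 = 6.4644
Step 3: Objective decrease = 0.5 * g^T H^(-1) g = 3.2322


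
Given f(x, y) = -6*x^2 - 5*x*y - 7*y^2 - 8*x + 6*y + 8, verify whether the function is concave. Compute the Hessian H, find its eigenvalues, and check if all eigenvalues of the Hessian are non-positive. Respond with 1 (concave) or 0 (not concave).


The Hessian of f(x,y) = -6*x^2 - 5*x*y - 7*y^2 - 8*x + 6*y + 8 is:
H = [[-12, -5], [-5, -14]]
Trace = -12 - 14 = -26
Determinant = -12*-14 - (-5)^2 = 143
Discriminant = (-26)^2 - 4*143 = 104.0
Eigenvalues: lambda_1 = -18.099, lambda_2 = -7.901
The function is concave.

1


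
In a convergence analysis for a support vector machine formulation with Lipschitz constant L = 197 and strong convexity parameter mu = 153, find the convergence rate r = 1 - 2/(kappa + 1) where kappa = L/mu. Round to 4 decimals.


Step 1: Compute the condition number.
kappa = L/mu = 197/153 = 1.2876
Step 2: Compute the convergence rate.
r = 1 - 2/(kappa + 1) = 1 - 2*mu/(L + mu) = (L - mu)/(L + mu) = 44/350 = 0.1257


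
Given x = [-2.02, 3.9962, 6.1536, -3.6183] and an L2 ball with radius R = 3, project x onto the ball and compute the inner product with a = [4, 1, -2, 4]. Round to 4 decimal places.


Step 1: Compute ||x|| (intermediates to 6 decimals).
||x|| = sqrt((-2.02)^2 + 3.9962^2 + 6.1536^2 + (-3.6183)^2) = 8.426678
Step 2: Project.
Since ||x|| > R, scale = R/||x|| = 3/8.426678 = 0.356012, proj(x) = scale * x
proj(x) = [-0.719144, 1.422695, 2.190755, -1.288158]
Step 3: Dot product.
a^T * proj(x) = 4*(-0.719144) + 1*1.422695 - 2*2.190755 + 4*(-1.288158) = -10.988


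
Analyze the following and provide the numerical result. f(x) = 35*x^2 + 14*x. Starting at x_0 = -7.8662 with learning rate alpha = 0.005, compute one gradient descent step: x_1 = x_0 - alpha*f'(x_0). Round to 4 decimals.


We compute the gradient at x_0 and apply the update.
f'(x) = 70*x + 14
f'(-7.8662) = 70*-7.8662 + 14 = -536.634
x_1 = -7.8662 - 0.005*-536.634 = -5.183


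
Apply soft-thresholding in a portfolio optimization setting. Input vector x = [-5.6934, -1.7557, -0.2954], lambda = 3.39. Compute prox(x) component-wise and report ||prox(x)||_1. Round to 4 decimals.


Soft-thresholding with lambda = 3.39:
prox(-5.6934) = sign(-5.6934)*max(|-5.6934| - 3.39, 0) = -2.3034
prox(-1.7557) = sign(-1.7557)*max(|-1.7557| - 3.39, 0) = 0.0
prox(-0.2954) = sign(-0.2954)*max(|-0.2954| - 3.39, 0) = 0.0
prox(x) = [-2.3034, 0.0, 0.0]
||prox(x)||_1 = 2.3034 + 0.0 + 0.0 = 2.3034


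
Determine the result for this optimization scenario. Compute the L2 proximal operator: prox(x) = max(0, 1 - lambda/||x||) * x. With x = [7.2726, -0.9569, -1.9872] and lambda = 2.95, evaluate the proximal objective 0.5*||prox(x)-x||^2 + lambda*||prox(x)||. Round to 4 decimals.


Step 1: Compute ||x||.
||x|| = 7.5997
Step 2: Compute scaling factor.
scale = max(0, 1 - 2.95/7.5997) = 0.6118
Step 3: prox(x) = [4.4496, -0.5855, -1.2158]
||prox(x)|| = 4.6497
Step 4: Proximal objective.
0.5*||prox-x||^2 = 4.3513
lambda*||prox|| = 13.7166
Total = 18.0678


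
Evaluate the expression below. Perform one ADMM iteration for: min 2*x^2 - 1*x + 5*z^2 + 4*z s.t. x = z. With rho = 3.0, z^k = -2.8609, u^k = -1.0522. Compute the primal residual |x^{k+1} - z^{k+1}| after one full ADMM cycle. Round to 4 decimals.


ADMM iteration with rho = 3.0, z^k = -2.8609, u^k = -1.0522
Step 1: x-update.
Minimize 2*x^2 - 1*x + (3.0/2)*(x + 2.8609 - 1.0522)^2
FOC: (2*2 + 3.0)*x = 1 + 3.0*(-2.8609 + 1.0522)
x^{k+1} = -0.6323
Step 2: z-update.
Minimize 5*z^2 + 4*z + (3.0/2)*(-0.6323 - z - 1.0522)^2
FOC: (2*5 + 3.0)*z = -4 + 3.0*(-0.6323 - 1.0522)
z^{k+1} = -0.6964
Step 3: u-update.
u^{k+1} = -1.0522 - 0.6323 + 0.6964 = -0.9881
Step 4: Primal residual = |-0.6323 + 0.6964| = 0.0641


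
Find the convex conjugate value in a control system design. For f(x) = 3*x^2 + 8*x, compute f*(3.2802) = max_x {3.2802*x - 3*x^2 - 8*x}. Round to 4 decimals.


f*(y) = sup_x {y*x - a*x^2 - b*x} = sup_x {(y-b)*x - a*x^2}
FOC: (y - b) - 2a*x = 0 => x* = (y - b)/(2a)
x* = (3.2802 - 8)/(2*3) = -0.7866
f*(3.2802) = (y-b)^2/(4a) = (3.2802 - 8)^2/(4*3)
= 22.2765/12 = 1.8564


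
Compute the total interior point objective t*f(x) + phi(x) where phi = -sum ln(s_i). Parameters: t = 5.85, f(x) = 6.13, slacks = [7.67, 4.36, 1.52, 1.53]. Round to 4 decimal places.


Step 1: Compute log-barrier.
ln values: [2.0373, 1.4725, 0.4187, 0.4253]
phi = -(2.0373 + 1.4725 + 0.4187 + 0.4253) = -4.3538
Step 2: Compute augmented objective.
t*f(x) = 5.85*6.13 = 35.8605
Total = 35.8605 - 4.3538 = 31.5067


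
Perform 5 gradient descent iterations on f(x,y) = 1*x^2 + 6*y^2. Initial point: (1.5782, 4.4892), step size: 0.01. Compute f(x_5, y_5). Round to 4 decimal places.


Gradient descent on f(x,y) = 1*x^2 + 6*y^2.
Starting point: (1.5782, 4.4892), alpha = 0.01
Step 1: grad_x = 2*1*1.5782 = 3.1564, grad_y = 2*6*4.4892 = 53.8704
  x_1 = 1.5782 - 0.01*3.1564 = 1.5466
  y_1 = 4.4892 - 0.01*53.8704 = 3.9505
Step 2: grad_x = 2*1*1.5466 = 3.0933, grad_y = 2*6*3.9505 = 47.406
  x_2 = 1.5466 - 0.01*3.0933 = 1.5157
  y_2 = 3.9505 - 0.01*47.406 = 3.4764
Step 3: grad_x = 2*1*1.5157 = 3.0314, grad_y = 2*6*3.4764 = 41.7172
  x_3 = 1.5157 - 0.01*3.0314 = 1.4854
  y_3 = 3.4764 - 0.01*41.7172 = 3.0593
Step 4: grad_x = 2*1*1.4854 = 2.9708, grad_y = 2*6*3.0593 = 36.7112
  x_4 = 1.4854 - 0.01*2.9708 = 1.4557
  y_4 = 3.0593 - 0.01*36.7112 = 2.6922
Step 5: grad_x = 2*1*1.4557 = 2.9114, grad_y = 2*6*2.6922 = 32.3058
  x_5 = 1.4557 - 0.01*2.9114 = 1.4266
  y_5 = 2.6922 - 0.01*32.3058 = 2.3691
f(1.4266, 2.3691) = 1*1.4266^2 + 6*2.3691^2 = 35.7107


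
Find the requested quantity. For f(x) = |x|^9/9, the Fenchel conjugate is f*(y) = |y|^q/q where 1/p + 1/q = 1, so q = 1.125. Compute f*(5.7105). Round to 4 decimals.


The conjugate exponent q satisfies 1/p + 1/q = 1.
p = 9, so q = 9/(9 - 1) = 1.125
|y|^q = 5.7105^1.125 = 7.1
f*(5.7105) = 7.1 / 1.125 = 6.3111


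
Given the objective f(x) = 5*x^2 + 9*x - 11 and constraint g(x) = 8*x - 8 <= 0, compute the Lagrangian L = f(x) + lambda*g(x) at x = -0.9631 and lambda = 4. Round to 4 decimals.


Step 1: Evaluate f(x).
f(-0.9631) = 5*(-0.9631)^2 + 9*(-0.9631) - 11 = -15.0301
Step 2: Evaluate g(x).
g(-0.9631) = 8*-0.9631 - 8 = -15.7048
Step 3: Compute Lagrangian.
L = -15.0301 + 4*-15.7048 = -77.8493


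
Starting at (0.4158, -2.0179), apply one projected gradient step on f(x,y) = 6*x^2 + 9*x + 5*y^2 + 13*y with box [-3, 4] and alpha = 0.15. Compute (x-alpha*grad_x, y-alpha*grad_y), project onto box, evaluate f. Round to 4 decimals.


Step 1: Compute gradient at (0.4158, -2.0179).
grad_x = 2*6*0.4158 + 9 = 13.9896
grad_y = 2*5*-2.0179 + 13 = -7.179
Step 2: Gradient step.
x_raw = 0.4158 - 0.15*13.9896 = -1.6826
y_raw = -2.0179 - 0.15*-7.179 = -0.9411
Step 3: Project onto [-3, 4].
x_proj = clip(-1.6826) = -1.6826
y_proj = clip(-0.9411) = -0.9411
Step 4: Evaluate f.
f(-1.6826, -0.9411) = -5.9619


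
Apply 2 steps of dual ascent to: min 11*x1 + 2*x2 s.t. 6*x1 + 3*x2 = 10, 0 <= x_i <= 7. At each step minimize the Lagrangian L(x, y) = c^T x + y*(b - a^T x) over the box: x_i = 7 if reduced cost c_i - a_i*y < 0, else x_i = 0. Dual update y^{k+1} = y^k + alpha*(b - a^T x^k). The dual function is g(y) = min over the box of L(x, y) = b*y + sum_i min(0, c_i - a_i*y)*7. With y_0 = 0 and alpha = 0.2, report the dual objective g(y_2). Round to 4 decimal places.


Dual ascent for LP: min 11*x1 + 2*x2, 6*x1 + 3*x2 = 10, 0 <= x_i <= 7
Step 1: y^k = 0.0, reduced costs: (11.0, 2.0)
  x^k = (0.0, 0.0), subgradient = b - a^T x = 10.0
  y^{k+1} = 0.0 + 0.2*10.0 = 2.0
Step 2: y^k = 2.0, reduced costs: (-1.0, -4.0)
  x^k = (7.0, 7.0), subgradient = b - a^T x = -53.0
  y^{k+1} = 2.0 + 0.2*-53.0 = -8.6
Dual objective at y_2 = -8.6: reduced costs (62.6, 27.8), box minimizer x = (0.0, 0.0)
g(y_2) = b*y + (c1 - a1*y)*x1 + (c2 - a2*y)*x2 = 10*(-8.6) + 62.6*0.0 + 27.8*0.0 = -86.0 + 0.0 + 0.0 = -86.0


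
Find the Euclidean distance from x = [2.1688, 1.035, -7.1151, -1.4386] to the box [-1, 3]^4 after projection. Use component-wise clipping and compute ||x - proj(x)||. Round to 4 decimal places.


Project each component onto [-1, 3].
clip(2.1688) = 2.1688, clip(1.035) = 1.035, clip(-7.1151) = -1.0, clip(-1.4386) = -1.0
Projection = [2.1688, 1.035, -1.0, -1.0]
Squared diffs: [0.0, 0.0, 37.3944, 0.1924]
Distance = sqrt(37.5868) = 6.1308


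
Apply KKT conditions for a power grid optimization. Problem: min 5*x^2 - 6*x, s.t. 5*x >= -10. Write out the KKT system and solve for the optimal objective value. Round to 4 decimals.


Step 1: Try lambda = 0 (constraint inactive).
Stationarity: 2*5*x - 6 = 0
x* = 6/(2*5) = 0.6
Check constraint: 5*0.6 = 3.0 >= -10 -- satisfied.
Step 2: Compute optimal value.
f(x*) = 5*0.6^2 - 6*0.6 = -1.8


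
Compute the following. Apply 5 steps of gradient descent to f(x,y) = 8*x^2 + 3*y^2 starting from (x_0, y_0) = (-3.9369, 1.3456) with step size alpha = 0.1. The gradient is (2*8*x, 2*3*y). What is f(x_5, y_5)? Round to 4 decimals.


Gradient descent on f(x,y) = 8*x^2 + 3*y^2.
Starting point: (-3.9369, 1.3456), alpha = 0.1
Step 1: grad_x = 2*8*-3.9369 = -62.9904, grad_y = 2*3*1.3456 = 8.0736
  x_1 = -3.9369 - 0.1*-62.9904 = 2.3621
  y_1 = 1.3456 - 0.1*8.0736 = 0.5382
Step 2: grad_x = 2*8*2.3621 = 37.7942, grad_y = 2*3*0.5382 = 3.2294
  x_2 = 2.3621 - 0.1*37.7942 = -1.4173
  y_2 = 0.5382 - 0.1*3.2294 = 0.2153
Step 3: grad_x = 2*8*-1.4173 = -22.6765, grad_y = 2*3*0.2153 = 1.2918
  x_3 = -1.4173 - 0.1*-22.6765 = 0.8504
  y_3 = 0.2153 - 0.1*1.2918 = 0.0861
Step 4: grad_x = 2*8*0.8504 = 13.6059, grad_y = 2*3*0.0861 = 0.5167
  x_4 = 0.8504 - 0.1*13.6059 = -0.5102
  y_4 = 0.0861 - 0.1*0.5167 = 0.0344
Step 5: grad_x = 2*8*-0.5102 = -8.1636, grad_y = 2*3*0.0344 = 0.2067
  x_5 = -0.5102 - 0.1*-8.1636 = 0.3061
  y_5 = 0.0344 - 0.1*0.2067 = 0.0138
f(0.3061, 0.0138) = 8*0.3061^2 + 3*0.0138^2 = 0.7503


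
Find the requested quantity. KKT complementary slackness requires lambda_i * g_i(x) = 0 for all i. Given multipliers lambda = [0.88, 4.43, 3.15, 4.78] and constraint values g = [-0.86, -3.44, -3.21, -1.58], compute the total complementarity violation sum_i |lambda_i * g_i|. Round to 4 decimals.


KKT complementary slackness check:
lambda_1 * g_1 = 0.88 * -0.86 = -0.7568
lambda_2 * g_2 = 4.43 * -3.44 = -15.2392
lambda_3 * g_3 = 3.15 * -3.21 = -10.1115
lambda_4 * g_4 = 4.78 * -1.58 = -7.5524
Total violation = 0.7568 + 15.2392 + 10.1115 + 7.5524 = 33.6599


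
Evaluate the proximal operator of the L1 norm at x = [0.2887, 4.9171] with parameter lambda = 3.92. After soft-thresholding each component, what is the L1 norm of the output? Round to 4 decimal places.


Soft-thresholding with lambda = 3.92:
prox(0.2887) = sign(0.2887)*max(|0.2887| - 3.92, 0) = 0.0
prox(4.9171) = sign(4.9171)*max(|4.9171| - 3.92, 0) = 0.9971
prox(x) = [0.0, 0.9971]
||prox(x)||_1 = 0.0 + 0.9971 = 0.9971


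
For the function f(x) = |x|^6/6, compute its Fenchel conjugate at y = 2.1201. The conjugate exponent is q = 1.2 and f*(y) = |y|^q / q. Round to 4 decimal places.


The conjugate exponent q satisfies 1/p + 1/q = 1.
p = 6, so q = 6/(6 - 1) = 1.2
|y|^q = 2.1201^1.2 = 2.4639
f*(2.1201) = 2.4639 / 1.2 = 2.0533


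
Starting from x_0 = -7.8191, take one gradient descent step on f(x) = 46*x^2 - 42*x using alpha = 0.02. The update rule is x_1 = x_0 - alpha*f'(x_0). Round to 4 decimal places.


We compute the gradient at x_0 and apply the update.
f'(x) = 92*x - 42
f'(-7.8191) = 92*-7.8191 - 42 = -761.3572
x_1 = -7.8191 - 0.02*-761.3572 = 7.408


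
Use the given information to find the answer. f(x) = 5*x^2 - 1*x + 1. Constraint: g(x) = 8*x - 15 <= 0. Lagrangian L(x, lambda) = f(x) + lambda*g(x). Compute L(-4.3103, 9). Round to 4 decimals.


Step 1: Evaluate f(x).
f(-4.3103) = 5*(-4.3103)^2 - 1*(-4.3103) + 1 = 98.2037
Step 2: Evaluate g(x).
g(-4.3103) = 8*-4.3103 - 15 = -49.4824
Step 3: Compute Lagrangian.
L = 98.2037 + 9*-49.4824 = -347.1379


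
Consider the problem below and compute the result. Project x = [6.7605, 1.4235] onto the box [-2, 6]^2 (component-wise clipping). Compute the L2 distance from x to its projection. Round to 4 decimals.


Project each component onto [-2, 6].
clip(6.7605) = 6.0, clip(1.4235) = 1.4235
Projection = [6.0, 1.4235]
Squared diffs: [0.5784, 0.0]
Distance = sqrt(0.5784) = 0.7605


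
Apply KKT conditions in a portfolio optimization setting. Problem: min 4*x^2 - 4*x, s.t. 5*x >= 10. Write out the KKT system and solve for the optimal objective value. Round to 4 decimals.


Step 1: Try lambda = 0 (constraint inactive).
x_unc = 4/(2*4) = 0.5
Check: 5*0.5 = 2.5 < 10 -- violated!
Step 2: Constraint must be active: 5*x = 10
x* = 10/5 = 2.0
lambda = (2*4*2.0 - 4)/5 = 2.4
Step 3: Compute optimal value.
f(x*) = 4*2.0^2 - 4*2.0 = 8.0


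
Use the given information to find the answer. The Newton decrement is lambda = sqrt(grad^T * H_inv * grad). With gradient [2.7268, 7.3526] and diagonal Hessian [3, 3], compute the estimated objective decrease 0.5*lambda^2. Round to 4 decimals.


Step 1: H is diagonal, so H^(-1) * g = [0.9089, 2.4509].
Step 2: g^T H^(-1) g = sum_i g_i^2 / H_ii
  = (2.7268)^2/3 + (7.3526)^2/3
  = 2.4785 + 18.0202 = 20.4987
Step 3: Objective decrease = 0.5 * g^T H^(-1) g = 10.2494


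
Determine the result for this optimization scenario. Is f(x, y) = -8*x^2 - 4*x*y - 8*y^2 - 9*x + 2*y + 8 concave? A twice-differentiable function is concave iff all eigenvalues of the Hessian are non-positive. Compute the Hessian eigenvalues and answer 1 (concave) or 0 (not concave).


The Hessian of f(x,y) = -8*x^2 - 4*x*y - 8*y^2 - 9*x + 2*y + 8 is:
H = [[-16, -4], [-4, -16]]
Trace = -16 - 16 = -32
Determinant = -16*-16 - (-4)^2 = 240
Discriminant = (-32)^2 - 4*240 = 64.0
Eigenvalues: lambda_1 = -20.0, lambda_2 = -12.0
The function is concave.

1


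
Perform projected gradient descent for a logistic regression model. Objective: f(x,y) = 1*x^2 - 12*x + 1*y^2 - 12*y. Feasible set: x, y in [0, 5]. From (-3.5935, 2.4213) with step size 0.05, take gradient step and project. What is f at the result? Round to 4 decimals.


Step 1: Compute gradient at (-3.5935, 2.4213).
grad_x = 2*1*-3.5935 - 12 = -19.187
grad_y = 2*1*2.4213 - 12 = -7.1574
Step 2: Gradient step.
x_raw = -3.5935 - 0.05*-19.187 = -2.6342
y_raw = 2.4213 - 0.05*-7.1574 = 2.7792
Step 3: Project onto [0, 5].
x_proj = clip(-2.6342) = 0.0
y_proj = clip(2.7792) = 2.7792
Step 4: Evaluate f.
f(0.0, 2.7792) = -25.6263


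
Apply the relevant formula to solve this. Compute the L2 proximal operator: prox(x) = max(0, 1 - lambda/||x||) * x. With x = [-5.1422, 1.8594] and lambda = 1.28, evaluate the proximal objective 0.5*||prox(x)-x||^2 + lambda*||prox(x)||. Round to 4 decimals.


Step 1: Compute ||x||.
||x|| = 5.4681
Step 2: Compute scaling factor.
scale = max(0, 1 - 1.28/5.4681) = 0.7659
Step 3: prox(x) = [-3.9385, 1.4241]
||prox(x)|| = 4.1881
Step 4: Proximal objective.
0.5*||prox-x||^2 = 0.8192
lambda*||prox|| = 5.3608
Total = 6.1799


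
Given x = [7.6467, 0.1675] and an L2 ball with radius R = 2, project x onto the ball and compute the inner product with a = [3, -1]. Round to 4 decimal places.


Step 1: Compute ||x|| (intermediates to 6 decimals).
||x|| = sqrt(7.6467^2 + 0.1675^2) = 7.648534
Step 2: Project.
Since ||x|| > R, scale = R/||x|| = 2/7.648534 = 0.261488, proj(x) = scale * x
proj(x) = [1.99952, 0.043799]
Step 3: Dot product.
a^T * proj(x) = 3*1.99952 - 1*0.043799 = 5.9548


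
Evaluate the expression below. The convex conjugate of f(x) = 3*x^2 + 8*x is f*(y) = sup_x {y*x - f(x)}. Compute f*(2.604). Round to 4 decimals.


f*(y) = sup_x {y*x - a*x^2 - b*x} = sup_x {(y-b)*x - a*x^2}
FOC: (y - b) - 2a*x = 0 => x* = (y - b)/(2a)
x* = (2.604 - 8)/(2*3) = -0.8993
f*(2.604) = (y-b)^2/(4a) = (2.604 - 8)^2/(4*3)
= 29.1168/12 = 2.4264


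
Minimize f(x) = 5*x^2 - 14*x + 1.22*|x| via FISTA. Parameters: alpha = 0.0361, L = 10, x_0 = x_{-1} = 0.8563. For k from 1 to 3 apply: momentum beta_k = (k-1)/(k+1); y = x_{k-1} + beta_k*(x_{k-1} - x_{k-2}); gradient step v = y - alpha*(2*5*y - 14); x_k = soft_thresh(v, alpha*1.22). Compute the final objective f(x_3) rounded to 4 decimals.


FISTA on f(x) = 5*x^2 - 14*x + 1.22*|x|
L = 10, alpha = 0.0361
Iteration 1: beta = 0.0, y = 0.8563 + 0.0*(0.8563 - 0.8563) = 0.8563
  grad(y) = -5.437, v = y - alpha*grad = 1.0526
  prox(v) = soft_thresh(1.0526, 0.044) = 1.0085
Iteration 2: beta = 0.3333, y = 1.0085 + 0.3333*(1.0085 - 0.8563) = 1.0593
  grad(y) = -3.4072, v = y - alpha*grad = 1.1823
  prox(v) = soft_thresh(1.1823, 0.044) = 1.1382
Iteration 3: beta = 0.5, y = 1.1382 + 0.5*(1.1382 - 1.0085) = 1.2031
  grad(y) = -1.9691, v = y - alpha*grad = 1.2742
  prox(v) = soft_thresh(1.2742, 0.044) = 1.2301
f(x_3) = 5*1.2301^2 - 14*1.2301 + 1.22*|1.2301| = -8.155


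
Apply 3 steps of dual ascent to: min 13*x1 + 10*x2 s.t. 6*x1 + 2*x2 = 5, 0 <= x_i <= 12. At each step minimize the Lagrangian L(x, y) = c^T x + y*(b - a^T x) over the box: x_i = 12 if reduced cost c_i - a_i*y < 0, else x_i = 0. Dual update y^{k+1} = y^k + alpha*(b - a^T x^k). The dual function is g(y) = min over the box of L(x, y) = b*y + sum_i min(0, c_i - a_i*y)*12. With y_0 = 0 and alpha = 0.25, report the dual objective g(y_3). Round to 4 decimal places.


Dual ascent for LP: min 13*x1 + 10*x2, 6*x1 + 2*x2 = 5, 0 <= x_i <= 12
Step 1: y^k = 0.0, reduced costs: (13.0, 10.0)
  x^k = (0.0, 0.0), subgradient = b - a^T x = 5.0
  y^{k+1} = 0.0 + 0.25*5.0 = 1.25
Step 2: y^k = 1.25, reduced costs: (5.5, 7.5)
  x^k = (0.0, 0.0), subgradient = b - a^T x = 5.0
  y^{k+1} = 1.25 + 0.25*5.0 = 2.5
Step 3: y^k = 2.5, reduced costs: (-2.0, 5.0)
  x^k = (12.0, 0.0), subgradient = b - a^T x = -67.0
  y^{k+1} = 2.5 + 0.25*-67.0 = -14.25
Dual objective at y_3 = -14.25: reduced costs (98.5, 38.5), box minimizer x = (0.0, 0.0)
g(y_3) = b*y + (c1 - a1*y)*x1 + (c2 - a2*y)*x2 = 5*(-14.25) + 98.5*0.0 + 38.5*0.0 = -71.25 + 0.0 + 0.0 = -71.25


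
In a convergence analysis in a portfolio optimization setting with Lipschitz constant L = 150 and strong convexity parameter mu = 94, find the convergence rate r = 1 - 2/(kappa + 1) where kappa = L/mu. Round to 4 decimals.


Step 1: Compute the condition number.
kappa = L/mu = 150/94 = 1.5957
Step 2: Compute the convergence rate.
r = 1 - 2/(kappa + 1) = 1 - 2*mu/(L + mu) = (L - mu)/(L + mu) = 56/244 = 0.2295


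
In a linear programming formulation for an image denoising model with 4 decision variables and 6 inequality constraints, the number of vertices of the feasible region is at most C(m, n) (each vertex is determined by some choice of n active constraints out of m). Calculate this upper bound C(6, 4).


Each vertex corresponds to some choice of n active constraints out of m, so the number of vertices is at most C(m, n) = m! / (n!(m-n)!).
m = 6, n = 4
Numerator: 6 * 5 * 4 * 3
Denominator: 4! = 24
C(6, 4) = 15


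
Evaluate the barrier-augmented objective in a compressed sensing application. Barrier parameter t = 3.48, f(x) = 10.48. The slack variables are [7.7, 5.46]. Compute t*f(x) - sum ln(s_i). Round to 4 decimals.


Step 1: Compute log-barrier.
ln values: [2.0412, 1.6974]
phi = -(2.0412 + 1.6974) = -3.7387
Step 2: Compute augmented objective.
t*f(x) = 3.48*10.48 = 36.4704
Total = 36.4704 - 3.7387 = 32.7317


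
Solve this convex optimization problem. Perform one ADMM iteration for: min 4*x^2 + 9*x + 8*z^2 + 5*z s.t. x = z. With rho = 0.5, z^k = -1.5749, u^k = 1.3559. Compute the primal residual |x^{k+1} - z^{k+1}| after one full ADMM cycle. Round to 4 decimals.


ADMM iteration with rho = 0.5, z^k = -1.5749, u^k = 1.3559
Step 1: x-update.
Minimize 4*x^2 + 9*x + (0.5/2)*(x + 1.5749 + 1.3559)^2
FOC: (2*4 + 0.5)*x = -9 + 0.5*(-1.5749 - 1.3559)
x^{k+1} = -1.2312
Step 2: z-update.
Minimize 8*z^2 + 5*z + (0.5/2)*(-1.2312 - z + 1.3559)^2
FOC: (2*8 + 0.5)*z = -5 + 0.5*(-1.2312 + 1.3559)
z^{k+1} = -0.2993
Step 3: u-update.
u^{k+1} = 1.3559 - 1.2312 + 0.2993 = 0.4239
Step 4: Primal residual = |-1.2312 + 0.2993| = 0.932


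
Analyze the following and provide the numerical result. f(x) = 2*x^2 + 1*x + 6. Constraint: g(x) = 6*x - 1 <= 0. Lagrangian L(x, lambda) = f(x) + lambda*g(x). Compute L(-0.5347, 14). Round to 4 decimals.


Step 1: Evaluate f(x).
f(-0.5347) = 2*(-0.5347)^2 + 1*(-0.5347) + 6 = 6.0371
Step 2: Evaluate g(x).
g(-0.5347) = 6*-0.5347 - 1 = -4.2082
Step 3: Compute Lagrangian.
L = 6.0371 + 14*-4.2082 = -52.8777


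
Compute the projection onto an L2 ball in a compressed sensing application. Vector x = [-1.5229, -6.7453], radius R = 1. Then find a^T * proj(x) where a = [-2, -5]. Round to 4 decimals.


Step 1: Compute ||x|| (intermediates to 6 decimals).
||x|| = sqrt((-1.5229)^2 + (-6.7453)^2) = 6.915077
Step 2: Project.
Since ||x|| > R, scale = R/||x|| = 1/6.915077 = 0.144612, proj(x) = scale * x
proj(x) = [-0.22023, -0.975451]
Step 3: Dot product.
a^T * proj(x) = -2*(-0.22023) - 5*(-0.975451) = 5.3177


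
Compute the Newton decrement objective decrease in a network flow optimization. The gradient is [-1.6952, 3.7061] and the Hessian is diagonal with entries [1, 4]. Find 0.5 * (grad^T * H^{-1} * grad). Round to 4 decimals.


Step 1: H is diagonal, so H^(-1) * g = [-1.6952, 0.9265].
Step 2: g^T H^(-1) g = sum_i g_i^2 / H_ii
  = (-1.6952)^2/1 + (3.7061)^2/4
  = 2.8737 + 3.4338 = 6.3075
Step 3: Objective decrease = 0.5 * g^T H^(-1) g = 3.1537


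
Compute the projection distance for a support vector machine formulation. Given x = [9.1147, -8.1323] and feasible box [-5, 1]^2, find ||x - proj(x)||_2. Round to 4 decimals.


Project each component onto [-5, 1].
clip(9.1147) = 1.0, clip(-8.1323) = -5.0
Projection = [1.0, -5.0]
Squared diffs: [65.8484, 9.8113]
Distance = sqrt(75.6597) = 8.6983


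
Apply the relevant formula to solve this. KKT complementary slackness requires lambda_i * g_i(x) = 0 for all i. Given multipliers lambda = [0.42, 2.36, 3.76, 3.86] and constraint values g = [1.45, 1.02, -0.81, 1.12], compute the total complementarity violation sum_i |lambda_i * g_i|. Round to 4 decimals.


KKT complementary slackness check:
lambda_1 * g_1 = 0.42 * 1.45 = 0.609
lambda_2 * g_2 = 2.36 * 1.02 = 2.4072
lambda_3 * g_3 = 3.76 * -0.81 = -3.0456
lambda_4 * g_4 = 3.86 * 1.12 = 4.3232
Total violation = 0.609 + 2.4072 + 3.0456 + 4.3232 = 10.385


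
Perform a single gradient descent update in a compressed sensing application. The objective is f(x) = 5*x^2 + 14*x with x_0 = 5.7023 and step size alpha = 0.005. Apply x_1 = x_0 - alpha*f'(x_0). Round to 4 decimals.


We compute the gradient at x_0 and apply the update.
f'(x) = 10*x + 14
f'(5.7023) = 10*5.7023 + 14 = 71.023
x_1 = 5.7023 - 0.005*71.023 = 5.3472


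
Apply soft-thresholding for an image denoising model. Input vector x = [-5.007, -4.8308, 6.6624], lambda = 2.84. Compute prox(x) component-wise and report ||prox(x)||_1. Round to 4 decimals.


Soft-thresholding with lambda = 2.84:
prox(-5.007) = sign(-5.007)*max(|-5.007| - 2.84, 0) = -2.167
prox(-4.8308) = sign(-4.8308)*max(|-4.8308| - 2.84, 0) = -1.9908
prox(6.6624) = sign(6.6624)*max(|6.6624| - 2.84, 0) = 3.8224
prox(x) = [-2.167, -1.9908, 3.8224]
||prox(x)||_1 = 2.167 + 1.9908 + 3.8224 = 7.9802


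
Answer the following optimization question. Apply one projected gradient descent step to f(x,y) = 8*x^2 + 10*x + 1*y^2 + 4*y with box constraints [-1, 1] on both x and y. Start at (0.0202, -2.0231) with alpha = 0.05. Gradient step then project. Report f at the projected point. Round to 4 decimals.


Step 1: Compute gradient at (0.0202, -2.0231).
grad_x = 2*8*0.0202 + 10 = 10.3232
grad_y = 2*1*-2.0231 + 4 = -0.0462
Step 2: Gradient step.
x_raw = 0.0202 - 0.05*10.3232 = -0.496
y_raw = -2.0231 - 0.05*-0.0462 = -2.0208
Step 3: Project onto [-1, 1].
x_proj = clip(-0.496) = -0.496
y_proj = clip(-2.0208) = -1.0
Step 4: Evaluate f.
f(-0.496, -1.0) = -5.9918


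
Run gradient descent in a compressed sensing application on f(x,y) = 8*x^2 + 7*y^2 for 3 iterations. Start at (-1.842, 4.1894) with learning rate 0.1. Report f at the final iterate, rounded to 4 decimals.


Gradient descent on f(x,y) = 8*x^2 + 7*y^2.
Starting point: (-1.842, 4.1894), alpha = 0.1
Step 1: grad_x = 2*8*-1.842 = -29.472, grad_y = 2*7*4.1894 = 58.6516
  x_1 = -1.842 - 0.1*-29.472 = 1.1052
  y_1 = 4.1894 - 0.1*58.6516 = -1.6758
Step 2: grad_x = 2*8*1.1052 = 17.6832, grad_y = 2*7*-1.6758 = -23.4606
  x_2 = 1.1052 - 0.1*17.6832 = -0.6631
  y_2 = -1.6758 - 0.1*-23.4606 = 0.6703
Step 3: grad_x = 2*8*-0.6631 = -10.6099, grad_y = 2*7*0.6703 = 9.3843
  x_3 = -0.6631 - 0.1*-10.6099 = 0.3979
  y_3 = 0.6703 - 0.1*9.3843 = -0.2681
f(0.3979, -0.2681) = 8*0.3979^2 + 7*(-0.2681)^2 = 1.7696


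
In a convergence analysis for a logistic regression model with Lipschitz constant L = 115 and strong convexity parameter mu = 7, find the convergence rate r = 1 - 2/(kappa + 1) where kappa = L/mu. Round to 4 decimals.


Step 1: Compute the condition number.
kappa = L/mu = 115/7 = 16.4286
Step 2: Compute the convergence rate.
r = 1 - 2/(kappa + 1) = 1 - 2*mu/(L + mu) = (L - mu)/(L + mu) = 108/122 = 0.8852


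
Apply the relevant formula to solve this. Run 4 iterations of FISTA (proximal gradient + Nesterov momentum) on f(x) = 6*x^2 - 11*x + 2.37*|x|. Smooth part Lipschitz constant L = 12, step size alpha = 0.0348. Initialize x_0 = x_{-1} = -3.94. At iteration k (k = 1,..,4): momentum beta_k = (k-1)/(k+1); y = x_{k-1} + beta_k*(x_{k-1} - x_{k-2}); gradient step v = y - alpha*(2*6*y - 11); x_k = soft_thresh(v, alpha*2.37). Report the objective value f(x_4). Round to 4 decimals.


FISTA on f(x) = 6*x^2 - 11*x + 2.37*|x|
L = 12, alpha = 0.0348
Iteration 1: beta = 0.0, y = -3.94 + 0.0*(-3.94 + 3.94) = -3.94
  grad(y) = -58.28, v = y - alpha*grad = -1.9119
  prox(v) = soft_thresh(-1.9119, 0.0825) = -1.8294
Iteration 2: beta = 0.3333, y = -1.8294 + 0.3333*(-1.8294 + 3.94) = -1.1258
  grad(y) = -24.5101, v = y - alpha*grad = -0.2729
  prox(v) = soft_thresh(-0.2729, 0.0825) = -0.1904
Iteration 3: beta = 0.5, y = -0.1904 + 0.5*(-0.1904 + 1.8294) = 0.6291
  grad(y) = -3.4512, v = y - alpha*grad = 0.7492
  prox(v) = soft_thresh(0.7492, 0.0825) = 0.6667
Iteration 4: beta = 0.6, y = 0.6667 + 0.6*(0.6667 + 0.1904) = 1.181
  grad(y) = 3.1715, v = y - alpha*grad = 1.0706
  prox(v) = soft_thresh(1.0706, 0.0825) = 0.9881
f(x_4) = 6*0.9881^2 - 11*0.9881 + 2.37*|0.9881| = -2.6692


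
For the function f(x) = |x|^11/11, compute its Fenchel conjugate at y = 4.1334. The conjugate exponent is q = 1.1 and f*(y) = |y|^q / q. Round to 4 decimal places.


The conjugate exponent q satisfies 1/p + 1/q = 1.
p = 11, so q = 11/(11 - 1) = 1.1
|y|^q = 4.1334^1.1 = 4.7636
f*(4.1334) = 4.7636 / 1.1 = 4.3306


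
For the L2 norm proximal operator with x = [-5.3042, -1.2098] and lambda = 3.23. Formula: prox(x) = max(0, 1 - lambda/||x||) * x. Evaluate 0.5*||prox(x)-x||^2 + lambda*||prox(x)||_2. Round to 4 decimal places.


Step 1: Compute ||x||.
||x|| = 5.4404
Step 2: Compute scaling factor.
scale = max(0, 1 - 3.23/5.4404) = 0.4063
Step 3: prox(x) = [-2.1551, -0.4915]
||prox(x)|| = 2.2104
Step 4: Proximal objective.
0.5*||prox-x||^2 = 5.2165
lambda*||prox|| = 7.1396
Total = 12.3561


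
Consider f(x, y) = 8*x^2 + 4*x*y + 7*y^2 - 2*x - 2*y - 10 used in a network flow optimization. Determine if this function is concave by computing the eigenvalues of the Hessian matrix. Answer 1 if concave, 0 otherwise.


The Hessian of f(x,y) = 8*x^2 + 4*x*y + 7*y^2 - 2*x - 2*y - 10 is:
H = [[16, 4], [4, 14]]
Trace = 16 + 14 = 30
Determinant = 16*14 - (4)^2 = 208
Discriminant = (30)^2 - 4*208 = 68.0
Eigenvalues: lambda_1 = 10.8769, lambda_2 = 19.1231
The function is not concave.

0


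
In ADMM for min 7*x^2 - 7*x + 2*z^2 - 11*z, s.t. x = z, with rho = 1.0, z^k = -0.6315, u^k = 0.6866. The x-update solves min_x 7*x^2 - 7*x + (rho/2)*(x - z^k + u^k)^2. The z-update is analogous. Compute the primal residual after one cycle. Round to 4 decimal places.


ADMM iteration with rho = 1.0, z^k = -0.6315, u^k = 0.6866
Step 1: x-update.
Minimize 7*x^2 - 7*x + (1.0/2)*(x + 0.6315 + 0.6866)^2
FOC: (2*7 + 1.0)*x = 7 + 1.0*(-0.6315 - 0.6866)
x^{k+1} = 0.3788
Step 2: z-update.
Minimize 2*z^2 - 11*z + (1.0/2)*(0.3788 - z + 0.6866)^2
FOC: (2*2 + 1.0)*z = 11 + 1.0*(0.3788 + 0.6866)
z^{k+1} = 2.4131
Step 3: u-update.
u^{k+1} = 0.6866 + 0.3788 - 2.4131 = -1.3477
Step 4: Primal residual = |0.3788 - 2.4131| = 2.0343


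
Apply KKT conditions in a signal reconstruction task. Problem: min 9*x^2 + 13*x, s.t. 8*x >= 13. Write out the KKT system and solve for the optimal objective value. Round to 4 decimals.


Step 1: Try lambda = 0 (constraint inactive).
x_unc = -13/(2*9) = -0.7222
Check: 8*-0.7222 = -5.7776 < 13 -- violated!
Step 2: Constraint must be active: 8*x = 13
x* = 13/8 = 1.625
lambda = (2*9*1.625 + 13)/8 = 5.2813
Step 3: Compute optimal value.
f(x*) = 9*1.625^2 + 13*1.625 = 44.8906


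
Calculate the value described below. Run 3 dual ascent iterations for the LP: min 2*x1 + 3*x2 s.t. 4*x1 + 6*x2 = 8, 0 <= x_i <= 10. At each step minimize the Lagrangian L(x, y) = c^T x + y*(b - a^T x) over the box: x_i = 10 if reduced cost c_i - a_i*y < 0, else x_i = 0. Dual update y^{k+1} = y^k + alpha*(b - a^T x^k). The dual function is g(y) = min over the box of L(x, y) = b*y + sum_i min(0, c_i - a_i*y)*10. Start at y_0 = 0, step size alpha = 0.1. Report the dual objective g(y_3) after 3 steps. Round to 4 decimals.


Dual ascent for LP: min 2*x1 + 3*x2, 4*x1 + 6*x2 = 8, 0 <= x_i <= 10
Step 1: y^k = 0.0, reduced costs: (2.0, 3.0)
  x^k = (0.0, 0.0), subgradient = b - a^T x = 8.0
  y^{k+1} = 0.0 + 0.1*8.0 = 0.8
Step 2: y^k = 0.8, reduced costs: (-1.2, -1.8)
  x^k = (10.0, 10.0), subgradient = b - a^T x = -92.0
  y^{k+1} = 0.8 + 0.1*-92.0 = -8.4
Step 3: y^k = -8.4, reduced costs: (35.6, 53.4)
  x^k = (0.0, 0.0), subgradient = b - a^T x = 8.0
  y^{k+1} = -8.4 + 0.1*8.0 = -7.6
Dual objective at y_3 = -7.6: reduced costs (32.4, 48.6), box minimizer x = (0.0, 0.0)
g(y_3) = b*y + (c1 - a1*y)*x1 + (c2 - a2*y)*x2 = 8*(-7.6) + 32.4*0.0 + 48.6*0.0 = -60.8 + 0.0 + 0.0 = -60.8


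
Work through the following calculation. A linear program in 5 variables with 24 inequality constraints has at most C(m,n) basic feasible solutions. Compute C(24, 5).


Each vertex corresponds to some choice of n active constraints out of m, so the number of vertices is at most C(m, n) = m! / (n!(m-n)!).
m = 24, n = 5
Numerator: 24 * 23 * 22 * 21 * 20
Denominator: 5! = 120
C(24, 5) = 42504


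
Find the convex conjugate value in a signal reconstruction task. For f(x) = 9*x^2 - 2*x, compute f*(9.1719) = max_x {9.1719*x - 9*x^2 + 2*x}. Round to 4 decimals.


f*(y) = sup_x {y*x - a*x^2 - b*x} = sup_x {(y-b)*x - a*x^2}
FOC: (y - b) - 2a*x = 0 => x* = (y - b)/(2a)
x* = (9.1719 + 2)/(2*9) = 0.6207
f*(9.1719) = (y-b)^2/(4a) = (9.1719 + 2)^2/(4*9)
= 124.8113/36 = 3.467


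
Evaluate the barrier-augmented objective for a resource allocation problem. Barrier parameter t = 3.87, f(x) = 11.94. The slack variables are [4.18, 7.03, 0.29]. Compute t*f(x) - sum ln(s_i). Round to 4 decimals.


Step 1: Compute log-barrier.
ln values: [1.4303, 1.9502, -1.2379]
phi = -(1.4303 + 1.9502 - 1.2379) = -2.1426
Step 2: Compute augmented objective.
t*f(x) = 3.87*11.94 = 46.2078
Total = 46.2078 - 2.1426 = 44.0652


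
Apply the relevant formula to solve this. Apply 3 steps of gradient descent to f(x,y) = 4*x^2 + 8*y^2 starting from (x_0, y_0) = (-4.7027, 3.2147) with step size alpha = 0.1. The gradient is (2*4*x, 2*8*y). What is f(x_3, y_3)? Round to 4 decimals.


Gradient descent on f(x,y) = 4*x^2 + 8*y^2.
Starting point: (-4.7027, 3.2147), alpha = 0.1
Step 1: grad_x = 2*4*-4.7027 = -37.6216, grad_y = 2*8*3.2147 = 51.4352
  x_1 = -4.7027 - 0.1*-37.6216 = -0.9405
  y_1 = 3.2147 - 0.1*51.4352 = -1.9288
Step 2: grad_x = 2*4*-0.9405 = -7.5243, grad_y = 2*8*-1.9288 = -30.8611
  x_2 = -0.9405 - 0.1*-7.5243 = -0.1881
  y_2 = -1.9288 - 0.1*-30.8611 = 1.1573
Step 3: grad_x = 2*4*-0.1881 = -1.5049, grad_y = 2*8*1.1573 = 18.5167
  x_3 = -0.1881 - 0.1*-1.5049 = -0.0376
  y_3 = 1.1573 - 0.1*18.5167 = -0.6944
f(-0.0376, -0.6944) = 4*(-0.0376)^2 + 8*(-0.6944)^2 = 3.8629


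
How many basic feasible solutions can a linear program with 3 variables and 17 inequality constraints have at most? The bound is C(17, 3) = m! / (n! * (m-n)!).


Each vertex corresponds to some choice of n active constraints out of m, so the number of vertices is at most C(m, n) = m! / (n!(m-n)!).
m = 17, n = 3
Numerator: 17 * 16 * 15
Denominator: 3! = 6
C(17, 3) = 680


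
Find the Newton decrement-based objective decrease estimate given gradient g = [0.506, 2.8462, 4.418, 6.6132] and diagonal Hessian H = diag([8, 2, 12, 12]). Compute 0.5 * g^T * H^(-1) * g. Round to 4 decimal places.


Step 1: H is diagonal, so H^(-1) * g = [0.0633, 1.4231, 0.3682, 0.5511].
Step 2: g^T H^(-1) g = sum_i g_i^2 / H_ii
  = (0.506)^2/8 + (2.8462)^2/2 + (4.418)^2/12 + (6.6132)^2/12
  = 0.032 + 4.0504 + 1.6266 + 3.6445 = 9.3535
Step 3: Objective decrease = 0.5 * g^T H^(-1) g = 4.6768


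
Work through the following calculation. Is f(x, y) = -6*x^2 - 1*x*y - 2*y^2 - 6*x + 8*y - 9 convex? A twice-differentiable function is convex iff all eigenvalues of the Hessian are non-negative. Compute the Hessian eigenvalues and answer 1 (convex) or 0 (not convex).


The Hessian of f(x,y) = -6*x^2 - 1*x*y - 2*y^2 - 6*x + 8*y - 9 is:
H = [[-12, -1], [-1, -4]]
Trace = -12 - 4 = -16
Determinant = -12*-4 - (-1)^2 = 47
Discriminant = (-16)^2 - 4*47 = 68.0
Eigenvalues: lambda_1 = -12.1231, lambda_2 = -3.8769
The function is not convex.

0


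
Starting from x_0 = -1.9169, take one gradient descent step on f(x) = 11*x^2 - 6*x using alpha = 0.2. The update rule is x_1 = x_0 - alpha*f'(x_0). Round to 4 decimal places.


We compute the gradient at x_0 and apply the update.
f'(x) = 22*x - 6
f'(-1.9169) = 22*-1.9169 - 6 = -48.1718
x_1 = -1.9169 - 0.2*-48.1718 = 7.7175


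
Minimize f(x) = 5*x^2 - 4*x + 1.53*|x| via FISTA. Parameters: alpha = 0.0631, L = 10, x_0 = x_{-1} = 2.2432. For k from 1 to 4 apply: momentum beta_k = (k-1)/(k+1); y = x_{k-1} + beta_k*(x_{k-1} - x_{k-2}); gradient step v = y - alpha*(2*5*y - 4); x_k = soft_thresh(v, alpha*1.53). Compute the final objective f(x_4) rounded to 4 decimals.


FISTA on f(x) = 5*x^2 - 4*x + 1.53*|x|
L = 10, alpha = 0.0631
Iteration 1: beta = 0.0, y = 2.2432 + 0.0*(2.2432 - 2.2432) = 2.2432
  grad(y) = 18.432, v = y - alpha*grad = 1.0801
  prox(v) = soft_thresh(1.0801, 0.0965) = 0.9836
Iteration 2: beta = 0.3333, y = 0.9836 + 0.3333*(0.9836 - 2.2432) = 0.5637
  grad(y) = 1.6373, v = y - alpha*grad = 0.4604
  prox(v) = soft_thresh(0.4604, 0.0965) = 0.3639
Iteration 3: beta = 0.5, y = 0.3639 + 0.5*(0.3639 - 0.9836) = 0.054
  grad(y) = -3.4599, v = y - alpha*grad = 0.2723
  prox(v) = soft_thresh(0.2723, 0.0965) = 0.1758
Iteration 4: beta = 0.6, y = 0.1758 + 0.6*(0.1758 - 0.3639) = 0.0629
  grad(y) = -3.3706, v = y - alpha*grad = 0.2756
  prox(v) = soft_thresh(0.2756, 0.0965) = 0.1791
f(x_4) = 5*0.1791^2 - 4*0.1791 + 1.53*|0.1791| = -0.282
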